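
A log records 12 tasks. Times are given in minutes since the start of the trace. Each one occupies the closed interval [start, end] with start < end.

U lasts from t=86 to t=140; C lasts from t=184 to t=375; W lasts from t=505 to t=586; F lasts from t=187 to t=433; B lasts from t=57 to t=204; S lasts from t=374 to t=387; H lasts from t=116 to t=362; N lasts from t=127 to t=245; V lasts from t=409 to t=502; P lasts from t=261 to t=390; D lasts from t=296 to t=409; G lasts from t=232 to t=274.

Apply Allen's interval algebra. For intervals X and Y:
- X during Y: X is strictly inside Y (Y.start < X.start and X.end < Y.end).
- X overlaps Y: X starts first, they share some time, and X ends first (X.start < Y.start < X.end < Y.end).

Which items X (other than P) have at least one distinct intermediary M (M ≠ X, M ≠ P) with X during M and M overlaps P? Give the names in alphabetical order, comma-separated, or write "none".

G, N

Target P = [t=261, t=390].
Intermediaries M with M overlaps P: C, G, H.
Via C — items with X during C: G.
Via G — items with X during G: none.
Via H — items with X during H: G, N.
Union: G, N.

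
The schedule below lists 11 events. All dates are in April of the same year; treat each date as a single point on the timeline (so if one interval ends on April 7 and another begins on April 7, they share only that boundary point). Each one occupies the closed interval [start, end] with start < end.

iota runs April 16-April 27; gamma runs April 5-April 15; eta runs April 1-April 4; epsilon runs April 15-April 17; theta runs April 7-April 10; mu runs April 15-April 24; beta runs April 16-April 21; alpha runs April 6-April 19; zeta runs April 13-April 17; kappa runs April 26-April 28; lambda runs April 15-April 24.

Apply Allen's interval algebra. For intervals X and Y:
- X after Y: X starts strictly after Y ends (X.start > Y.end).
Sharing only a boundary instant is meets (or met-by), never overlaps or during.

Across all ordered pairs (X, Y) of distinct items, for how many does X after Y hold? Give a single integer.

26

Checking all 110 ordered pairs for relation 'after'; matching pairs in alphabetical order:
(alpha, eta): alpha after eta ✓
(beta, eta): beta after eta ✓
(beta, gamma): beta after gamma ✓
(beta, theta): beta after theta ✓
(epsilon, eta): epsilon after eta ✓
(epsilon, theta): epsilon after theta ✓
(gamma, eta): gamma after eta ✓
(iota, eta): iota after eta ✓
(iota, gamma): iota after gamma ✓
(iota, theta): iota after theta ✓
(kappa, alpha): kappa after alpha ✓
(kappa, beta): kappa after beta ✓
(kappa, epsilon): kappa after epsilon ✓
(kappa, eta): kappa after eta ✓
(kappa, gamma): kappa after gamma ✓
(kappa, lambda): kappa after lambda ✓
(kappa, mu): kappa after mu ✓
(kappa, theta): kappa after theta ✓
(kappa, zeta): kappa after zeta ✓
(lambda, eta): lambda after eta ✓
(lambda, theta): lambda after theta ✓
(mu, eta): mu after eta ✓
(mu, theta): mu after theta ✓
(theta, eta): theta after eta ✓
... plus 2 further pairs not listed.
Count: 26.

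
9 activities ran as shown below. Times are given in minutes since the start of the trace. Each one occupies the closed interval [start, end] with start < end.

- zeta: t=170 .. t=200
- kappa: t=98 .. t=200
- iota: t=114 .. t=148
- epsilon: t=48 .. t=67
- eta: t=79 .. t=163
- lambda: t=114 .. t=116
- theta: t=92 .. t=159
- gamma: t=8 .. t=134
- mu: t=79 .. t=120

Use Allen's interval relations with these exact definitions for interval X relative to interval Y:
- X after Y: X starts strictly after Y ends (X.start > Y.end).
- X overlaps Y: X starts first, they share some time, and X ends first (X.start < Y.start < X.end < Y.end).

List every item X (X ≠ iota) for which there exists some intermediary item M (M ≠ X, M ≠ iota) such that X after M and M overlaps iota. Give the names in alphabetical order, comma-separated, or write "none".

zeta

Target iota = [t=114, t=148].
Intermediaries M with M overlaps iota: gamma, mu.
Via gamma — items with X after gamma: zeta.
Via mu — items with X after mu: zeta.
Union: zeta.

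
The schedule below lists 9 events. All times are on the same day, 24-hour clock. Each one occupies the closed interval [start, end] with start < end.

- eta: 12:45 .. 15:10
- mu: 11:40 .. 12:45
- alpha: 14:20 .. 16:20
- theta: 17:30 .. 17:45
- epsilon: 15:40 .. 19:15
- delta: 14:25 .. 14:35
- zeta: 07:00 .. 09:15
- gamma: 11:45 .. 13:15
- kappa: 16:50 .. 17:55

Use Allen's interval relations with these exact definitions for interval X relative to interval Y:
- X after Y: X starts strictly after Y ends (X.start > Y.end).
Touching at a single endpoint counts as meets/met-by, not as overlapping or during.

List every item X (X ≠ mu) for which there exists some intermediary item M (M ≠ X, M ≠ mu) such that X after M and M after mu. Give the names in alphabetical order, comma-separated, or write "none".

epsilon, kappa, theta

Target mu = [11:40, 12:45].
Intermediaries M with M after mu: alpha, delta, epsilon, kappa, theta.
Via alpha — items with X after alpha: kappa, theta.
Via delta — items with X after delta: epsilon, kappa, theta.
Via epsilon — items with X after epsilon: none.
Via kappa — items with X after kappa: none.
Via theta — items with X after theta: none.
Union: epsilon, kappa, theta.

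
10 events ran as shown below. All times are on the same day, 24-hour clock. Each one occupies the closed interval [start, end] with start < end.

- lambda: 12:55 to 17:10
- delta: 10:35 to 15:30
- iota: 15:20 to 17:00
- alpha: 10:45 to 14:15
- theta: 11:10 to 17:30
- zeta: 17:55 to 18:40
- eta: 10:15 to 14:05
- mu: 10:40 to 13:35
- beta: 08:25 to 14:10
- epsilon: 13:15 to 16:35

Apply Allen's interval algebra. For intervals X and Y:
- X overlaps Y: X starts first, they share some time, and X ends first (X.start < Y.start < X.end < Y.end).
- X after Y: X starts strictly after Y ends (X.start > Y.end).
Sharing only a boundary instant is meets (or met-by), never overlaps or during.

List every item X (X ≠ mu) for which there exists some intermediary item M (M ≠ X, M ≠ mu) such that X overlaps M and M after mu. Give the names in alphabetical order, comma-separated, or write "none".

Target mu = [10:40, 13:35].
Intermediaries M with M after mu: iota, zeta.
Via iota — items with X overlaps iota: delta, epsilon.
Via zeta — items with X overlaps zeta: none.
Union: delta, epsilon.

delta, epsilon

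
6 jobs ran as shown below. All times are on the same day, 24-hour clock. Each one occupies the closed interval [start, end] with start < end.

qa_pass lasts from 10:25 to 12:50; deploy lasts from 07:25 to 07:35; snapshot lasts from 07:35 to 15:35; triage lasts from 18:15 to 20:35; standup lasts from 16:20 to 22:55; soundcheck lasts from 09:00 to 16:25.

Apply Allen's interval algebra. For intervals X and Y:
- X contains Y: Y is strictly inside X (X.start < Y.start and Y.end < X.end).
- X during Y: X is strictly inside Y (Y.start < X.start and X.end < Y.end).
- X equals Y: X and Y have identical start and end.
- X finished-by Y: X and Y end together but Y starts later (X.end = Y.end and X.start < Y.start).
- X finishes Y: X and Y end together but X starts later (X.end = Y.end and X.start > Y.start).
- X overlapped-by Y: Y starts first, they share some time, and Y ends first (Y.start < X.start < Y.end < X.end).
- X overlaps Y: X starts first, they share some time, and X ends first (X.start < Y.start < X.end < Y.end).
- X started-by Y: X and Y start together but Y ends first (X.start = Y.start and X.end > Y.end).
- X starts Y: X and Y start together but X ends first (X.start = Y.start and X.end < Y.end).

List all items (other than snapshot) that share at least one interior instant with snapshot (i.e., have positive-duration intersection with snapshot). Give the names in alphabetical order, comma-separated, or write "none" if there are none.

Target snapshot = [07:35, 15:35].
deploy [07:25, 07:35] → meets → no.
qa_pass [10:25, 12:50] → during → yes.
soundcheck [09:00, 16:25] → overlapped-by → yes.
standup [16:20, 22:55] → after → no.
triage [18:15, 20:35] → after → no.
Result: qa_pass, soundcheck.

qa_pass, soundcheck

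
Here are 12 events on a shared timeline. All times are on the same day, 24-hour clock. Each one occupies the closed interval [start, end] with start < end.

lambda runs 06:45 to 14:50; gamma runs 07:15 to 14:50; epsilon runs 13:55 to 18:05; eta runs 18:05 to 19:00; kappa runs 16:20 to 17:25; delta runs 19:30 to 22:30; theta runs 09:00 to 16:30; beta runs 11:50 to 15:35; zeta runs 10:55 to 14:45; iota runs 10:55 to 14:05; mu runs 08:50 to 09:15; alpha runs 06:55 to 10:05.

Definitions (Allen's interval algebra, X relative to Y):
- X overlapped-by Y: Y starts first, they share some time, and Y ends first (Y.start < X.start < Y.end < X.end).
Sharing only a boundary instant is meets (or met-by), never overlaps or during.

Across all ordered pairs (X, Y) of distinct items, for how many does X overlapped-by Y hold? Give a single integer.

Checking all 132 ordered pairs for relation 'overlapped-by'; matching pairs in alphabetical order:
(beta, gamma): beta overlapped-by gamma ✓
(beta, iota): beta overlapped-by iota ✓
(beta, lambda): beta overlapped-by lambda ✓
(beta, zeta): beta overlapped-by zeta ✓
(epsilon, beta): epsilon overlapped-by beta ✓
(epsilon, gamma): epsilon overlapped-by gamma ✓
(epsilon, iota): epsilon overlapped-by iota ✓
(epsilon, lambda): epsilon overlapped-by lambda ✓
(epsilon, theta): epsilon overlapped-by theta ✓
(epsilon, zeta): epsilon overlapped-by zeta ✓
(gamma, alpha): gamma overlapped-by alpha ✓
(kappa, theta): kappa overlapped-by theta ✓
(theta, alpha): theta overlapped-by alpha ✓
(theta, gamma): theta overlapped-by gamma ✓
(theta, lambda): theta overlapped-by lambda ✓
(theta, mu): theta overlapped-by mu ✓
Count: 16.

16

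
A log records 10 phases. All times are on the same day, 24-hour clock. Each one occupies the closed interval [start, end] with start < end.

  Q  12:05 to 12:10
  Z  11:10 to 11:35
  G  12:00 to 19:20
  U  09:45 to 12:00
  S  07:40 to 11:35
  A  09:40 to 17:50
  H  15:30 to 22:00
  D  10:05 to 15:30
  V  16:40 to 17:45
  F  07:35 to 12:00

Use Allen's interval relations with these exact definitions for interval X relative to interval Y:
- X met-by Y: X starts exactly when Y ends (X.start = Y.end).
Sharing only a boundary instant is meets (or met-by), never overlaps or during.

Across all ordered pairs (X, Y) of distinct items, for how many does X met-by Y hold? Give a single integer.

3

Checking all 90 ordered pairs for relation 'met-by'; matching pairs in alphabetical order:
(G, F): G met-by F ✓
(G, U): G met-by U ✓
(H, D): H met-by D ✓
Count: 3.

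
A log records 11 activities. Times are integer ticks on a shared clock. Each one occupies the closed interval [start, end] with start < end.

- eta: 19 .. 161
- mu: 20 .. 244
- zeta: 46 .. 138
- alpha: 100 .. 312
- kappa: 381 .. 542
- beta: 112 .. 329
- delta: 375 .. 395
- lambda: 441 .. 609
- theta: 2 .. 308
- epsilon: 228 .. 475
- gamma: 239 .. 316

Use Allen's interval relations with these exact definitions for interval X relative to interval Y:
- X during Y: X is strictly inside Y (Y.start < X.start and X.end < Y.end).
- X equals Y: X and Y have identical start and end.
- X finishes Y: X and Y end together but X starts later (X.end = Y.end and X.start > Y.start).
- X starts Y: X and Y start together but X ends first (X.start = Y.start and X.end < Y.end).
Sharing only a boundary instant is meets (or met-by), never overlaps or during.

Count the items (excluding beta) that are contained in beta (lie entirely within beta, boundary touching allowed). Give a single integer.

1

Target beta = [112, 329].
alpha [100, 312] → overlaps → no.
delta [375, 395] → after → no.
epsilon [228, 475] → overlapped-by → no.
eta [19, 161] → overlaps → no.
gamma [239, 316] → during → counts.
kappa [381, 542] → after → no.
lambda [441, 609] → after → no.
mu [20, 244] → overlaps → no.
theta [2, 308] → overlaps → no.
zeta [46, 138] → overlaps → no.
Total: 1.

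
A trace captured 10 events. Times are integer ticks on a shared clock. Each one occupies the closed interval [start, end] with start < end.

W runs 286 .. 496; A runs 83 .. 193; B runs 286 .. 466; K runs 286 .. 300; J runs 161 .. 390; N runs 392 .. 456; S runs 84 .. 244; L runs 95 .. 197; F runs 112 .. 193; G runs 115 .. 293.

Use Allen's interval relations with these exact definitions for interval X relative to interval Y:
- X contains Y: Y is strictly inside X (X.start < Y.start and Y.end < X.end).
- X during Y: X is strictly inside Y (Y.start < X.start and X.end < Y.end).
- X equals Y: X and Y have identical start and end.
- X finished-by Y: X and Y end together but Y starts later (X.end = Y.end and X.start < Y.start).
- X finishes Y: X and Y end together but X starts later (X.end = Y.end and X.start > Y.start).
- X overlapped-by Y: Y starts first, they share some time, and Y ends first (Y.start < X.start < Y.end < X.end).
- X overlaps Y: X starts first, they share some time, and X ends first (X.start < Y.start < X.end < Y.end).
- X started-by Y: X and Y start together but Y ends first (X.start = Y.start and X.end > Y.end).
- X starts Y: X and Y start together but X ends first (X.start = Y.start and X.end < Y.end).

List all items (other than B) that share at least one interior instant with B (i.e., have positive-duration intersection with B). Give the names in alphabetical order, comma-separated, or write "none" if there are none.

G, J, K, N, W

Target B = [286, 466].
A [83, 193] → before → no.
F [112, 193] → before → no.
G [115, 293] → overlaps → yes.
J [161, 390] → overlaps → yes.
K [286, 300] → starts → yes.
L [95, 197] → before → no.
N [392, 456] → during → yes.
S [84, 244] → before → no.
W [286, 496] → started-by → yes.
Result: G, J, K, N, W.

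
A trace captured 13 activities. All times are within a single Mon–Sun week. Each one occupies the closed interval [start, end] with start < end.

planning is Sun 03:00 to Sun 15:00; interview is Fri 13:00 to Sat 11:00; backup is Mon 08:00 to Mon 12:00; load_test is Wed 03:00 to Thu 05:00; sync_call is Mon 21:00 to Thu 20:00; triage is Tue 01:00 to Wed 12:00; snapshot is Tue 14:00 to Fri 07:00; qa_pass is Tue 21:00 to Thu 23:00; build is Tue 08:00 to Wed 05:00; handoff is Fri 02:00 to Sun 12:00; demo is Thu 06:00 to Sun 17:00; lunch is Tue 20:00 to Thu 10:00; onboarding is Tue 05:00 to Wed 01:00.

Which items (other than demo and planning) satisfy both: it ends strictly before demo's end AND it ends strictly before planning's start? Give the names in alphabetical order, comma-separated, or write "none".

backup, build, interview, load_test, lunch, onboarding, qa_pass, snapshot, sync_call, triage

Conditions: its end is strictly before demo's end (X.end < Sun 17:00) AND its end is strictly before planning's start (X.end < Sun 03:00).
backup: end Mon 12:00 < Sun 17:00? ✓; end Mon 12:00 < Sun 03:00? ✓ → yes.
build: end Wed 05:00 < Sun 17:00? ✓; end Wed 05:00 < Sun 03:00? ✓ → yes.
handoff: end Sun 12:00 < Sun 17:00? ✓; end Sun 12:00 < Sun 03:00? ✗ → no.
interview: end Sat 11:00 < Sun 17:00? ✓; end Sat 11:00 < Sun 03:00? ✓ → yes.
load_test: end Thu 05:00 < Sun 17:00? ✓; end Thu 05:00 < Sun 03:00? ✓ → yes.
lunch: end Thu 10:00 < Sun 17:00? ✓; end Thu 10:00 < Sun 03:00? ✓ → yes.
onboarding: end Wed 01:00 < Sun 17:00? ✓; end Wed 01:00 < Sun 03:00? ✓ → yes.
qa_pass: end Thu 23:00 < Sun 17:00? ✓; end Thu 23:00 < Sun 03:00? ✓ → yes.
snapshot: end Fri 07:00 < Sun 17:00? ✓; end Fri 07:00 < Sun 03:00? ✓ → yes.
sync_call: end Thu 20:00 < Sun 17:00? ✓; end Thu 20:00 < Sun 03:00? ✓ → yes.
triage: end Wed 12:00 < Sun 17:00? ✓; end Wed 12:00 < Sun 03:00? ✓ → yes.
Result: backup, build, interview, load_test, lunch, onboarding, qa_pass, snapshot, sync_call, triage.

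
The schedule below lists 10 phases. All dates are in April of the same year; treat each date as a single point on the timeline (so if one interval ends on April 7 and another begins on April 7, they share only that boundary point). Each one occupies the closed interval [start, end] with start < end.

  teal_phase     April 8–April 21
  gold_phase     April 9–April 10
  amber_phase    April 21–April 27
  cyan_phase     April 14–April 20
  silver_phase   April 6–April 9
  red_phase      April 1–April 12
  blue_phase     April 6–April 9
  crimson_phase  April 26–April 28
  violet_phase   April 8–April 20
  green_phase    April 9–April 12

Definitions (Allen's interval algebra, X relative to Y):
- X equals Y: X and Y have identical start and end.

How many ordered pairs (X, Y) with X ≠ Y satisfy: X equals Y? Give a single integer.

2

Checking all 90 ordered pairs for relation 'equals'; matching pairs in alphabetical order:
(blue_phase, silver_phase): blue_phase equals silver_phase ✓
(silver_phase, blue_phase): silver_phase equals blue_phase ✓
Count: 2.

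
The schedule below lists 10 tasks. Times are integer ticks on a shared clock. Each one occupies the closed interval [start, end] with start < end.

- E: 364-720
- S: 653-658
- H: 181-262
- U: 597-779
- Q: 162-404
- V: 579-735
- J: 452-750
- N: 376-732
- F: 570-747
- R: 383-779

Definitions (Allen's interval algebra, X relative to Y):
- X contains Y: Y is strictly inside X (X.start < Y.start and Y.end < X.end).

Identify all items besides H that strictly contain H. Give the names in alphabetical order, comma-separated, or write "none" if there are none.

Q

Target H = [181, 262].
E [364, 720] → after → no.
F [570, 747] → after → no.
J [452, 750] → after → no.
N [376, 732] → after → no.
Q [162, 404] → contains → yes.
R [383, 779] → after → no.
S [653, 658] → after → no.
U [597, 779] → after → no.
V [579, 735] → after → no.
Result: Q.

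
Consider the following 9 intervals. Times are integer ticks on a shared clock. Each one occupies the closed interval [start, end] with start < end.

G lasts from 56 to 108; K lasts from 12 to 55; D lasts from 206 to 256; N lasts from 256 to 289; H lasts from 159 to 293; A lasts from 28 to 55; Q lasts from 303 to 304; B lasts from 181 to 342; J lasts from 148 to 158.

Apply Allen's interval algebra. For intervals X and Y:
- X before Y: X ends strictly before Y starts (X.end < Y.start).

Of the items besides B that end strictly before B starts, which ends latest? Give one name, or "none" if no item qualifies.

J

Target B = [181, 342].
A [28, 55] → before → candidate.
D [206, 256] → during → excluded.
G [56, 108] → before → candidate.
H [159, 293] → overlaps → excluded.
J [148, 158] → before → candidate.
K [12, 55] → before → candidate.
N [256, 289] → during → excluded.
Q [303, 304] → during → excluded.
Among candidates, latest end is 158 → J.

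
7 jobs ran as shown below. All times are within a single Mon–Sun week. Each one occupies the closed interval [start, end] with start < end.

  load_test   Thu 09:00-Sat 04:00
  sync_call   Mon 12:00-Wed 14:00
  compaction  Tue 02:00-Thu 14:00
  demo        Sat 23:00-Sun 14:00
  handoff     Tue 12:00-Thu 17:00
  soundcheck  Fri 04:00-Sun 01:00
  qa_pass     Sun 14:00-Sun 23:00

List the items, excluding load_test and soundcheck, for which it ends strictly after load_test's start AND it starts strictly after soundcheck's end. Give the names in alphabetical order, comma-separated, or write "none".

qa_pass

Conditions: its end is strictly after load_test's start (X.end > Thu 09:00) AND its start is strictly after soundcheck's end (X.start > Sun 01:00).
compaction: end Thu 14:00 > Thu 09:00? ✓; start Tue 02:00 > Sun 01:00? ✗ → no.
demo: end Sun 14:00 > Thu 09:00? ✓; start Sat 23:00 > Sun 01:00? ✗ → no.
handoff: end Thu 17:00 > Thu 09:00? ✓; start Tue 12:00 > Sun 01:00? ✗ → no.
qa_pass: end Sun 23:00 > Thu 09:00? ✓; start Sun 14:00 > Sun 01:00? ✓ → yes.
sync_call: end Wed 14:00 > Thu 09:00? ✗; start Mon 12:00 > Sun 01:00? ✗ → no.
Result: qa_pass.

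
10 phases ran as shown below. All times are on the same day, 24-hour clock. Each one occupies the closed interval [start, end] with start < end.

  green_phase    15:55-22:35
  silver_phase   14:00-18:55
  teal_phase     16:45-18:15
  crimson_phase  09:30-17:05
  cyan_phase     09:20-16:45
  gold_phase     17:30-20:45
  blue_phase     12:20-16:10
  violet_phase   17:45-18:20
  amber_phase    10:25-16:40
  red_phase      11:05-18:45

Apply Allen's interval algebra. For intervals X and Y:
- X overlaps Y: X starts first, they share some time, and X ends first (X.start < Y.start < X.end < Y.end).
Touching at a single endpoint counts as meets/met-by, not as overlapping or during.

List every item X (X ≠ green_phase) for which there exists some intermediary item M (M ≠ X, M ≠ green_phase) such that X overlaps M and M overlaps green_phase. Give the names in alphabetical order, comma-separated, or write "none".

amber_phase, blue_phase, crimson_phase, cyan_phase, red_phase

Target green_phase = [15:55, 22:35].
Intermediaries M with M overlaps green_phase: amber_phase, blue_phase, crimson_phase, cyan_phase, red_phase, silver_phase.
Via amber_phase — items with X overlaps amber_phase: none.
Via blue_phase — items with X overlaps blue_phase: none.
Via crimson_phase — items with X overlaps crimson_phase: cyan_phase.
Via cyan_phase — items with X overlaps cyan_phase: none.
Via red_phase — items with X overlaps red_phase: amber_phase, crimson_phase, cyan_phase.
Via silver_phase — items with X overlaps silver_phase: amber_phase, blue_phase, crimson_phase, cyan_phase, red_phase.
Union: amber_phase, blue_phase, crimson_phase, cyan_phase, red_phase.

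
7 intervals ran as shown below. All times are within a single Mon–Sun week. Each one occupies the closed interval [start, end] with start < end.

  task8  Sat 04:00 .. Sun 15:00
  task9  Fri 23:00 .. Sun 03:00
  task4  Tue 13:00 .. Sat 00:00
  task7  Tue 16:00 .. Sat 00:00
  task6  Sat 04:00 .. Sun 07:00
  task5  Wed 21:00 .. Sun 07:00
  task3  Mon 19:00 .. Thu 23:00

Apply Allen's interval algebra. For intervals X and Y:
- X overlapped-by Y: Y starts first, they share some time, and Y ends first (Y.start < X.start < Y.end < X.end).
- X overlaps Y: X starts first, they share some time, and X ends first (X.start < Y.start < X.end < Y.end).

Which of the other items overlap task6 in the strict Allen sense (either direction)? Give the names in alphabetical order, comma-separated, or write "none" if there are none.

task9

Target task6 = [Sat 04:00, Sun 07:00].
task3 [Mon 19:00, Thu 23:00] → before → no.
task4 [Tue 13:00, Sat 00:00] → before → no.
task5 [Wed 21:00, Sun 07:00] → finished-by → no.
task7 [Tue 16:00, Sat 00:00] → before → no.
task8 [Sat 04:00, Sun 15:00] → started-by → no.
task9 [Fri 23:00, Sun 03:00] → overlaps → yes.
Result: task9.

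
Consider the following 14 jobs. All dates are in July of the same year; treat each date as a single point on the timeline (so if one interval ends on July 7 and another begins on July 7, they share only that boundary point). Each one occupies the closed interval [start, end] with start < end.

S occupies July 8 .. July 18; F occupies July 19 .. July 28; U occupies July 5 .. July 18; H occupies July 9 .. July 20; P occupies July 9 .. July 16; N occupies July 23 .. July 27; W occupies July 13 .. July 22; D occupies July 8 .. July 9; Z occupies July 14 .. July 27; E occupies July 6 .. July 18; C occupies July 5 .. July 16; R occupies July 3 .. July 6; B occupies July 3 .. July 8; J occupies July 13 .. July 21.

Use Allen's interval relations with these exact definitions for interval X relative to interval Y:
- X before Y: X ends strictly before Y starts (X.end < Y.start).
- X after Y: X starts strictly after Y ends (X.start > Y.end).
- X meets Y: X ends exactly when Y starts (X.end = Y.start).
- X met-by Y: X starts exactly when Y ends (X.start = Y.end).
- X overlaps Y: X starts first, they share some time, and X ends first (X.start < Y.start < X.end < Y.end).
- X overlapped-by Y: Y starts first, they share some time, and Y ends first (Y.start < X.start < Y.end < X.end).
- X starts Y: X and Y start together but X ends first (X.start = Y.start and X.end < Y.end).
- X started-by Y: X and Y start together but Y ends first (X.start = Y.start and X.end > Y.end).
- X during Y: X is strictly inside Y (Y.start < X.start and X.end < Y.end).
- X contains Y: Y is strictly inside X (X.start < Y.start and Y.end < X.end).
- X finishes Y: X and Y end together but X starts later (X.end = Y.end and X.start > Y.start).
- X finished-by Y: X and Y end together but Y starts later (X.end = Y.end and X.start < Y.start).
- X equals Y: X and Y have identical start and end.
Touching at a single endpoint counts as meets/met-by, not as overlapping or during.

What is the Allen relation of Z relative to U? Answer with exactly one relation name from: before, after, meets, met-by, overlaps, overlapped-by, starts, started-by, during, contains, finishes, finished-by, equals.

Z = [July 14, July 27]; U = [July 5, July 18].
Compare endpoints: Z.start > U.start, Z.start < U.end, Z.end > U.start, Z.end > U.end.
That pattern is 'overlapped-by'.

overlapped-by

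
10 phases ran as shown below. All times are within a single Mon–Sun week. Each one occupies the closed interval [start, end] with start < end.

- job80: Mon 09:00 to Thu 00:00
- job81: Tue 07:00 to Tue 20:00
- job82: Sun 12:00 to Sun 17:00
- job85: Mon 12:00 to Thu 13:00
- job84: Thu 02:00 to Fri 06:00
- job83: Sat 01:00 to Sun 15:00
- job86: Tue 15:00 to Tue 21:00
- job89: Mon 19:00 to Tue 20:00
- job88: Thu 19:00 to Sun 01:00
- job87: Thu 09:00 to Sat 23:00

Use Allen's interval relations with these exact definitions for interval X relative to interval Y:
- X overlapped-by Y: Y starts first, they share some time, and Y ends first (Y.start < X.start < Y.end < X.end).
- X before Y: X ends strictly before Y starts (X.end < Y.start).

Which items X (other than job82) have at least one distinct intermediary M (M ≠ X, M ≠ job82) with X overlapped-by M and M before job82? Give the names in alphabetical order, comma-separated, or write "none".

Target job82 = [Sun 12:00, Sun 17:00].
Intermediaries M with M before job82: job80, job81, job84, job85, job86, job87, job88, job89.
Via job80 — items with X overlapped-by job80: job85.
Via job81 — items with X overlapped-by job81: job86.
Via job84 — items with X overlapped-by job84: job87, job88.
Via job85 — items with X overlapped-by job85: job84, job87.
Via job86 — items with X overlapped-by job86: none.
Via job87 — items with X overlapped-by job87: job83, job88.
Via job88 — items with X overlapped-by job88: job83.
Via job89 — items with X overlapped-by job89: job86.
Union: job83, job84, job85, job86, job87, job88.

job83, job84, job85, job86, job87, job88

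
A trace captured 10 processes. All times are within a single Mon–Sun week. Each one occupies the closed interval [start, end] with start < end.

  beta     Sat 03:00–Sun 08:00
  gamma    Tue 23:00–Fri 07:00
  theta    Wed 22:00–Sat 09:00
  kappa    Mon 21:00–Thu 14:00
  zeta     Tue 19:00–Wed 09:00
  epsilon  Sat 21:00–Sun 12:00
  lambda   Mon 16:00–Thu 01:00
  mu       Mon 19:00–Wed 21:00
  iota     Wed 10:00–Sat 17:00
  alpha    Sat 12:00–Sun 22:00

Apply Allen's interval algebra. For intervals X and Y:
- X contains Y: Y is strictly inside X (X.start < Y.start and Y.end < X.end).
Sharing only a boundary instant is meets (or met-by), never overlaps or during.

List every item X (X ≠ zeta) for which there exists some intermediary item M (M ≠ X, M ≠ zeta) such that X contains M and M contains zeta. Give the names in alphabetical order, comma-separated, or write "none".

lambda

Target zeta = [Tue 19:00, Wed 09:00].
Intermediaries M with M contains zeta: kappa, lambda, mu.
Via kappa — items with X contains kappa: none.
Via lambda — items with X contains lambda: none.
Via mu — items with X contains mu: lambda.
Union: lambda.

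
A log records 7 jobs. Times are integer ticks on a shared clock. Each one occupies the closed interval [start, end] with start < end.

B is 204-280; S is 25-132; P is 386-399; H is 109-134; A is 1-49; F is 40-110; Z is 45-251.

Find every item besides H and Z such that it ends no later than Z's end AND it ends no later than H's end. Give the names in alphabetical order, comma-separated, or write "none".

Conditions: its end is no later than Z's end (X.end <= 251) AND its end is no later than H's end (X.end <= 134).
A: end 49 <= 251? ✓; end 49 <= 134? ✓ → yes.
B: end 280 <= 251? ✗; end 280 <= 134? ✗ → no.
F: end 110 <= 251? ✓; end 110 <= 134? ✓ → yes.
P: end 399 <= 251? ✗; end 399 <= 134? ✗ → no.
S: end 132 <= 251? ✓; end 132 <= 134? ✓ → yes.
Result: A, F, S.

A, F, S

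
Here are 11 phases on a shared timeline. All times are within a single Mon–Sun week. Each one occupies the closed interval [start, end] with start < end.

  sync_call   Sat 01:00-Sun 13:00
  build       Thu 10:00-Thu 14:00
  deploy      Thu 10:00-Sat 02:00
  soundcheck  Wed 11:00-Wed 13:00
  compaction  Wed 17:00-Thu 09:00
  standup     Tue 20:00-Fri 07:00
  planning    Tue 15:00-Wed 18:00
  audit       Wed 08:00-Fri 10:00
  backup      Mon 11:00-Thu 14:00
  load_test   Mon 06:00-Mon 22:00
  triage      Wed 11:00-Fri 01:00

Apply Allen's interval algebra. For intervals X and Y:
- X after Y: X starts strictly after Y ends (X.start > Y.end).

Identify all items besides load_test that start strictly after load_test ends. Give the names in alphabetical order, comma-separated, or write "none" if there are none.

Target load_test = [Mon 06:00, Mon 22:00].
audit [Wed 08:00, Fri 10:00] → after → yes.
backup [Mon 11:00, Thu 14:00] → overlapped-by → no.
build [Thu 10:00, Thu 14:00] → after → yes.
compaction [Wed 17:00, Thu 09:00] → after → yes.
deploy [Thu 10:00, Sat 02:00] → after → yes.
planning [Tue 15:00, Wed 18:00] → after → yes.
soundcheck [Wed 11:00, Wed 13:00] → after → yes.
standup [Tue 20:00, Fri 07:00] → after → yes.
sync_call [Sat 01:00, Sun 13:00] → after → yes.
triage [Wed 11:00, Fri 01:00] → after → yes.
Result: audit, build, compaction, deploy, planning, soundcheck, standup, sync_call, triage.

audit, build, compaction, deploy, planning, soundcheck, standup, sync_call, triage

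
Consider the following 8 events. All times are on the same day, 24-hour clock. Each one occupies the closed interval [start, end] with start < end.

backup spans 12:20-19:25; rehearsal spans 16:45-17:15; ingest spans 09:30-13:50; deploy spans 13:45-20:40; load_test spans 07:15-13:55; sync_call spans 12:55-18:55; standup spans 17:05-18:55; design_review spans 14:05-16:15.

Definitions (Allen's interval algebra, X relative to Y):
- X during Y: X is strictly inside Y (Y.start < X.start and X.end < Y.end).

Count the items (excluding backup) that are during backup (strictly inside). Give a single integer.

4

Target backup = [12:20, 19:25].
deploy [13:45, 20:40] → overlapped-by → no.
design_review [14:05, 16:15] → during → counts.
ingest [09:30, 13:50] → overlaps → no.
load_test [07:15, 13:55] → overlaps → no.
rehearsal [16:45, 17:15] → during → counts.
standup [17:05, 18:55] → during → counts.
sync_call [12:55, 18:55] → during → counts.
Total: 4.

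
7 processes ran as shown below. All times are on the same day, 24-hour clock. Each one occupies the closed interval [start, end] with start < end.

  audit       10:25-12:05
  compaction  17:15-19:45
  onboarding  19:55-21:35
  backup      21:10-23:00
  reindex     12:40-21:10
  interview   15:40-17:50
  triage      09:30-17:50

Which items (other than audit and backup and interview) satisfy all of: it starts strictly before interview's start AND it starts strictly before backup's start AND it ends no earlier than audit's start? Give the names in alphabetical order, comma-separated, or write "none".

reindex, triage

Conditions: its start is strictly before interview's start (X.start < 15:40) AND its start is strictly before backup's start (X.start < 21:10) AND its end is no earlier than audit's start (X.end >= 10:25).
compaction: start 17:15 < 15:40? ✗; start 17:15 < 21:10? ✓; end 19:45 >= 10:25? ✓ → no.
onboarding: start 19:55 < 15:40? ✗; start 19:55 < 21:10? ✓; end 21:35 >= 10:25? ✓ → no.
reindex: start 12:40 < 15:40? ✓; start 12:40 < 21:10? ✓; end 21:10 >= 10:25? ✓ → yes.
triage: start 09:30 < 15:40? ✓; start 09:30 < 21:10? ✓; end 17:50 >= 10:25? ✓ → yes.
Result: reindex, triage.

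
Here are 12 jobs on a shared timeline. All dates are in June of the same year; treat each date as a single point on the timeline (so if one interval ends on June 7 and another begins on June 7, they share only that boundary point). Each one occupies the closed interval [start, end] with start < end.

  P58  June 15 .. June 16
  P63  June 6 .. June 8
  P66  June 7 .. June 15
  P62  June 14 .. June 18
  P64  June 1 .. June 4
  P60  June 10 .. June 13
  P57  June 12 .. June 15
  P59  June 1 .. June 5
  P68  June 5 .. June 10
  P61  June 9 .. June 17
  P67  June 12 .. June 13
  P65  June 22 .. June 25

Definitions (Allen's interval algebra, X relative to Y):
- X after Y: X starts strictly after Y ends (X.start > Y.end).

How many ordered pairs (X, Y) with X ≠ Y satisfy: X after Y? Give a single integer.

42

Checking all 132 ordered pairs for relation 'after'; matching pairs in alphabetical order:
(P57, P59): P57 after P59 ✓
(P57, P63): P57 after P63 ✓
(P57, P64): P57 after P64 ✓
(P57, P68): P57 after P68 ✓
(P58, P59): P58 after P59 ✓
(P58, P60): P58 after P60 ✓
(P58, P63): P58 after P63 ✓
(P58, P64): P58 after P64 ✓
(P58, P67): P58 after P67 ✓
(P58, P68): P58 after P68 ✓
(P60, P59): P60 after P59 ✓
(P60, P63): P60 after P63 ✓
(P60, P64): P60 after P64 ✓
(P61, P59): P61 after P59 ✓
(P61, P63): P61 after P63 ✓
(P61, P64): P61 after P64 ✓
(P62, P59): P62 after P59 ✓
(P62, P60): P62 after P60 ✓
(P62, P63): P62 after P63 ✓
(P62, P64): P62 after P64 ✓
(P62, P67): P62 after P67 ✓
(P62, P68): P62 after P68 ✓
(P63, P59): P63 after P59 ✓
(P63, P64): P63 after P64 ✓
... plus 18 further pairs not listed.
Count: 42.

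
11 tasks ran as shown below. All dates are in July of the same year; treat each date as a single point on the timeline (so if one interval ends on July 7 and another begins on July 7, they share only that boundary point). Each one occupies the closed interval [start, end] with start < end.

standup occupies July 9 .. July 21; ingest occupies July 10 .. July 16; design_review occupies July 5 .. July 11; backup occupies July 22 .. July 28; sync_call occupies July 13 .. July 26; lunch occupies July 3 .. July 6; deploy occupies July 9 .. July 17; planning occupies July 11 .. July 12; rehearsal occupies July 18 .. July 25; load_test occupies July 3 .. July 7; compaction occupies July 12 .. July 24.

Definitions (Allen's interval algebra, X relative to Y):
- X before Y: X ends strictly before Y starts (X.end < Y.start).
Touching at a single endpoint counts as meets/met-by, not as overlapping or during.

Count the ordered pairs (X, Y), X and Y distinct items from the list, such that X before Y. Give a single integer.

Checking all 110 ordered pairs for relation 'before'; matching pairs in alphabetical order:
(deploy, backup): deploy before backup ✓
(deploy, rehearsal): deploy before rehearsal ✓
(design_review, backup): design_review before backup ✓
(design_review, compaction): design_review before compaction ✓
(design_review, rehearsal): design_review before rehearsal ✓
(design_review, sync_call): design_review before sync_call ✓
(ingest, backup): ingest before backup ✓
(ingest, rehearsal): ingest before rehearsal ✓
(load_test, backup): load_test before backup ✓
(load_test, compaction): load_test before compaction ✓
(load_test, deploy): load_test before deploy ✓
(load_test, ingest): load_test before ingest ✓
(load_test, planning): load_test before planning ✓
(load_test, rehearsal): load_test before rehearsal ✓
(load_test, standup): load_test before standup ✓
(load_test, sync_call): load_test before sync_call ✓
(lunch, backup): lunch before backup ✓
(lunch, compaction): lunch before compaction ✓
(lunch, deploy): lunch before deploy ✓
(lunch, ingest): lunch before ingest ✓
(lunch, planning): lunch before planning ✓
(lunch, rehearsal): lunch before rehearsal ✓
(lunch, standup): lunch before standup ✓
(lunch, sync_call): lunch before sync_call ✓
... plus 4 further pairs not listed.
Count: 28.

28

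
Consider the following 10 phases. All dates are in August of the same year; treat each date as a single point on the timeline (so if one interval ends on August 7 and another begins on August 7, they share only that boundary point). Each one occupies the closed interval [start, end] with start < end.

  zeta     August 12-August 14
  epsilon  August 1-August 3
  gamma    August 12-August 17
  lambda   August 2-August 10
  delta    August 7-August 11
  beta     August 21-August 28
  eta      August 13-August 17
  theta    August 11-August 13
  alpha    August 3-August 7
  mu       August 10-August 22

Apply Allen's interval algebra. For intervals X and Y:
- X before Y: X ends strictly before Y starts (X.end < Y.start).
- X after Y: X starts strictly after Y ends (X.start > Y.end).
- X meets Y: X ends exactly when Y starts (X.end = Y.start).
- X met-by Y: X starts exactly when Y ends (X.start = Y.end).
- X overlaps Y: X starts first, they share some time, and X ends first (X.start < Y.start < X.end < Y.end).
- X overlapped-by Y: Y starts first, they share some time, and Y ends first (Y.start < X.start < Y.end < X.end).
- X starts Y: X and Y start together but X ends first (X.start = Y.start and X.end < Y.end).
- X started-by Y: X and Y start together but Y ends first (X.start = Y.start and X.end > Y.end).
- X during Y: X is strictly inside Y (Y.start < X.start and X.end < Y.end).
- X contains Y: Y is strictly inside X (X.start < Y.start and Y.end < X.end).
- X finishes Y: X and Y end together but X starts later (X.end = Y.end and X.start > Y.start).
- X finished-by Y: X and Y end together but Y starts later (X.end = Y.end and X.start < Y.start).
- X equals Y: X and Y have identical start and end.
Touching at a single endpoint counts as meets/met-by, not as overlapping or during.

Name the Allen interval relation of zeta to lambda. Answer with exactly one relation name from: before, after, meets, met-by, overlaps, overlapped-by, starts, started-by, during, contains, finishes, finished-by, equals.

zeta = [August 12, August 14]; lambda = [August 2, August 10].
Compare endpoints: zeta.start > lambda.start, zeta.start > lambda.end, zeta.end > lambda.start, zeta.end > lambda.end.
That pattern is 'after'.

after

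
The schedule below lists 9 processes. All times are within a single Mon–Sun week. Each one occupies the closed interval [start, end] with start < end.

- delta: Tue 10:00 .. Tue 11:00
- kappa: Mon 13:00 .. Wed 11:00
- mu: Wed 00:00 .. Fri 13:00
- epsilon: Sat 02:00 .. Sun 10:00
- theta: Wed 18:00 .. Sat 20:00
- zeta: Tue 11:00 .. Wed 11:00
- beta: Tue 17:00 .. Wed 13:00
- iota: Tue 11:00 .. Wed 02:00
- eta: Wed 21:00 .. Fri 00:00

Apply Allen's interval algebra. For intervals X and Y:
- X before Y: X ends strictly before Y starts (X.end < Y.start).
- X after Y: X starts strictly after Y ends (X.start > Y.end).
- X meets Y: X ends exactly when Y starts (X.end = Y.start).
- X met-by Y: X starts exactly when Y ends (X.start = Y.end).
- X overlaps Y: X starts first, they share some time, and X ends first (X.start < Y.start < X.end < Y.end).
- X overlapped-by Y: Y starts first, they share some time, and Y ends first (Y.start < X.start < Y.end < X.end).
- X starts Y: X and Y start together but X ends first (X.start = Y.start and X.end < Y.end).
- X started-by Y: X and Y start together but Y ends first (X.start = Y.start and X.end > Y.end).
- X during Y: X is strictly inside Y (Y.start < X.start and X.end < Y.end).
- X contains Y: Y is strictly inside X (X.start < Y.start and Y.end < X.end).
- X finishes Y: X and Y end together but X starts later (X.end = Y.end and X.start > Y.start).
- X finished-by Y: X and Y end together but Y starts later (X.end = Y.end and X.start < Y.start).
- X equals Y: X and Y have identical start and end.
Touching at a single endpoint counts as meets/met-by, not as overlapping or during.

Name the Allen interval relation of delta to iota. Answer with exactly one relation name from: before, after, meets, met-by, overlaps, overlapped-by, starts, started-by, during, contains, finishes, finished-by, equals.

meets

delta = [Tue 10:00, Tue 11:00]; iota = [Tue 11:00, Wed 02:00].
Compare endpoints: delta.start < iota.start, delta.start < iota.end, delta.end = iota.start, delta.end < iota.end.
That pattern is 'meets'.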